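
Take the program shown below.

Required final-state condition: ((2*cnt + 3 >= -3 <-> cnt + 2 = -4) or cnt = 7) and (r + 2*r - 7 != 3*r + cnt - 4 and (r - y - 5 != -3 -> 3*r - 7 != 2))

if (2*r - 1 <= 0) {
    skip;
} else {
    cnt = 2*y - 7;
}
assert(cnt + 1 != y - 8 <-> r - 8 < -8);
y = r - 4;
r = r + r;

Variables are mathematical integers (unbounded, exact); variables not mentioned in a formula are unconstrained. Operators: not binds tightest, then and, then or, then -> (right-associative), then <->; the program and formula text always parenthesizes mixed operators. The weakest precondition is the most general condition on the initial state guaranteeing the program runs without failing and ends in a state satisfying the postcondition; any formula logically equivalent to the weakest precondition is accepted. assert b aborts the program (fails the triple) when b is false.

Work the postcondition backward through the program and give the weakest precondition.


Working backward. After the program, the postcondition ((2*cnt + 3 >= -3 <-> cnt + 2 = -4) or cnt = 7) and (r + 2*r - 7 != 3*r + cnt - 4 and (r - y - 5 != -3 -> 3*r - 7 != 2)) must hold; in canonical form it is ((2*cnt >= -6 <-> cnt = -6) or cnt = 7) and cnt != -3 and (r != y + 2 -> 3*r != 9).
Before r := r + r: ((2*cnt >= -6 <-> cnt = -6) or cnt = 7) and cnt != -3 and (2*r != y + 2 -> 6*r != 9)
Before y := r - 4: ((2*cnt >= -6 <-> cnt = -6) or cnt = 7) and cnt != -3 and (r != -2 -> 6*r != 9)
Before assert cnt + 1 != y - 8 <-> r - 8 < -8: (cnt != y - 9 <-> r < 0) and ((2*cnt >= -6 <-> cnt = -6) or cnt = 7) and cnt != -3 and (r != -2 -> 6*r != 9)
Then branch requires (cnt != y - 9 <-> r < 0) and ((2*cnt >= -6 <-> cnt = -6) or cnt = 7) and cnt != -3 and (r != -2 -> 6*r != 9); else branch requires (y != -2 <-> r < 0) and ((4*y >= 8 <-> 2*y = 1) or 2*y = 14) and 2*y != 4 and (r != -2 -> 6*r != 9).
Before the if: (2*r <= 1 -> ((cnt != y - 9 <-> r < 0) and ((2*cnt >= -6 <-> cnt = -6) or cnt = 7) and cnt != -3 and (r != -2 -> 6*r != 9))) and ((not (2*r <= 1)) -> ((y != -2 <-> r < 0) and ((4*y >= 8 <-> 2*y = 1) or 2*y = 14) and 2*y != 4 and (r != -2 -> 6*r != 9)))
Answer: WP = (2*r <= 1 -> ((cnt != y - 9 <-> r < 0) and ((2*cnt >= -6 <-> cnt = -6) or cnt = 7) and cnt != -3 and (r != -2 -> 6*r != 9))) and ((not (2*r <= 1)) -> ((y != -2 <-> r < 0) and ((4*y >= 8 <-> 2*y = 1) or 2*y = 14) and 2*y != 4 and (r != -2 -> 6*r != 9)))


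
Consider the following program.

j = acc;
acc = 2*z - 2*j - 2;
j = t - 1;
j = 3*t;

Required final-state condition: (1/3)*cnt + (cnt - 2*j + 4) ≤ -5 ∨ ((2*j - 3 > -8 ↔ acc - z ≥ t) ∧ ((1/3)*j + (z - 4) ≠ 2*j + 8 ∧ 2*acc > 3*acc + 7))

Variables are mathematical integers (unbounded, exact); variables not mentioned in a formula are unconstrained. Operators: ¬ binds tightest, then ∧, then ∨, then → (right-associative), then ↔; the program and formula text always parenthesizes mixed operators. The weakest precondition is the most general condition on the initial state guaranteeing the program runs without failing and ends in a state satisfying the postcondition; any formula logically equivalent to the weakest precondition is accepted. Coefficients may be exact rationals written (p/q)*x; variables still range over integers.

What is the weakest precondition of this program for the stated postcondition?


Working backward. After the program, the postcondition (1/3)*cnt + (cnt - 2*j + 4) ≤ -5 ∨ ((2*j - 3 > -8 ↔ acc - z ≥ t) ∧ ((1/3)*j + (z - 4) ≠ 2*j + 8 ∧ 2*acc > 3*acc + 7)) must hold; in canonical form it is (4/3)*cnt ≤ 2*j - 9 ∨ ((2*j > -5 ↔ acc ≥ t + z) ∧ z ≠ (5/3)*j + 12 ∧ acc < -7).
Before j := 3*t: (4/3)*cnt ≤ 6*t - 9 ∨ ((6*t > -5 ↔ acc ≥ t + z) ∧ z ≠ 5*t + 12 ∧ acc < -7)
Before j := t - 1: (4/3)*cnt ≤ 6*t - 9 ∨ ((6*t > -5 ↔ acc ≥ t + z) ∧ z ≠ 5*t + 12 ∧ acc < -7)
Before acc := 2*z - 2*j - 2: (4/3)*cnt ≤ 6*t - 9 ∨ ((6*t > -5 ↔ z ≥ 2*j + t + 2) ∧ z ≠ 5*t + 12 ∧ 2*z < 2*j - 5)
Before j := acc: (4/3)*cnt ≤ 6*t - 9 ∨ ((6*t > -5 ↔ z ≥ 2*acc + t + 2) ∧ z ≠ 5*t + 12 ∧ 2*z < 2*acc - 5)
Answer: WP = (4/3)*cnt ≤ 6*t - 9 ∨ ((6*t > -5 ↔ z ≥ 2*acc + t + 2) ∧ z ≠ 5*t + 12 ∧ 2*z < 2*acc - 5)


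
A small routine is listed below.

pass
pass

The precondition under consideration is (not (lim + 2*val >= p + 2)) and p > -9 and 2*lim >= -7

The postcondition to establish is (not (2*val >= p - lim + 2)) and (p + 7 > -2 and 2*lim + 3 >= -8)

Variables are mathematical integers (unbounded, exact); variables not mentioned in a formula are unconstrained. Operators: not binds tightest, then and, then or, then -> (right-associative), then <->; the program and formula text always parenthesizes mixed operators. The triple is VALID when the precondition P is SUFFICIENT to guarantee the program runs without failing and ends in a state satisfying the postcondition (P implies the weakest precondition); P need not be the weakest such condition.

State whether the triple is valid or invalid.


Working backward. After the program, the postcondition (not (2*val >= p - lim + 2)) and (p + 7 > -2 and 2*lim + 3 >= -8) must hold; in canonical form it is (not (lim + 2*val >= p + 2)) and p > -9 and 2*lim >= -11.
Before skip: (not (lim + 2*val >= p + 2)) and p > -9 and 2*lim >= -11
Before skip: (not (lim + 2*val >= p + 2)) and p > -9 and 2*lim >= -11
The weakest precondition is (not (lim + 2*val >= p + 2)) and p > -9 and 2*lim >= -11.
Check whether (not (lim + 2*val >= p + 2)) and p > -9 and 2*lim >= -7 implies it.
Every state satisfying the precondition satisfies the weakest precondition: the implication holds.
Answer: valid


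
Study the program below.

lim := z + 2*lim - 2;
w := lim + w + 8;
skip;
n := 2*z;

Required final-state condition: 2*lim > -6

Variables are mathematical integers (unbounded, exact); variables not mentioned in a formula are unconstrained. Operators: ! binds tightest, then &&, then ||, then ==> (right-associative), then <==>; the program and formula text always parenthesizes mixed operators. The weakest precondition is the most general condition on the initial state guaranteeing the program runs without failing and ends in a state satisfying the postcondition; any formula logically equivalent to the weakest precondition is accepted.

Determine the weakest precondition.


Working backward. After the program, 2*lim > -6 must hold.
Before n := 2*z: 2*lim > -6
Before skip: 2*lim > -6
Before w := lim + w + 8: 2*lim > -6
Before lim := z + 2*lim - 2: 4*lim + 2*z > -2
Answer: WP = 4*lim + 2*z > -2


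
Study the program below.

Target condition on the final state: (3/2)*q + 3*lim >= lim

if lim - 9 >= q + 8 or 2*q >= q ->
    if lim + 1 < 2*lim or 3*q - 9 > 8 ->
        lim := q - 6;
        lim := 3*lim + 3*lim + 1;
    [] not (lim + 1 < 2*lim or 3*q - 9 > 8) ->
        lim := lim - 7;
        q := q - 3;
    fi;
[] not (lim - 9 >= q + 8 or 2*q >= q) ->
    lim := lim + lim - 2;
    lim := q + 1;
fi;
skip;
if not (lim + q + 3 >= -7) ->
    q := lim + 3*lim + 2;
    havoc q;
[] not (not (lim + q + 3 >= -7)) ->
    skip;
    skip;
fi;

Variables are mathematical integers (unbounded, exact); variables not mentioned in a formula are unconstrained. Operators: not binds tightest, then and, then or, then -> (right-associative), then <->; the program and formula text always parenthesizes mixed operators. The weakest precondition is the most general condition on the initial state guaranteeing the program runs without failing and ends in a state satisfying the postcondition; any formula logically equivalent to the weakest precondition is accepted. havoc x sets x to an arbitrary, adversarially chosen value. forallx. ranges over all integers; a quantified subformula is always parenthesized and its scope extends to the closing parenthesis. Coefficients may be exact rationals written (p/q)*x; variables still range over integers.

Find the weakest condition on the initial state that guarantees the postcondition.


Working backward. After the program, the postcondition (3/2)*q + 3*lim >= lim must hold; in canonical form it is 2*lim + (3/2)*q >= 0.
Then branch requires forall q_1. 2*lim + (3/2)*q_1 >= 0; else branch requires 2*lim + (3/2)*q >= 0.
Before the if: ((not (lim + q >= -10)) -> (forall q_1. 2*lim + (3/2)*q_1 >= 0)) and (lim + q >= -10 -> 2*lim + (3/2)*q >= 0)
Before skip: ((not (lim + q >= -10)) -> (forall q_1. 2*lim + (3/2)*q_1 >= 0)) and (lim + q >= -10 -> 2*lim + (3/2)*q >= 0)
Then branch requires ((lim > 1 or 3*q > 17) -> (((not (7*q >= 25)) -> (forall q_1. 12*q + (3/2)*q_1 >= 70)) and (7*q >= 25 -> (27/2)*q >= 70))) and ((not (lim > 1 or 3*q > 17)) -> (((not (lim + q >= 0)) -> (forall q_1. 2*lim + (3/2)*q_1 >= 14)) and (lim + q >= 0 -> 2*lim + (3/2)*q >= 37/2))); else branch requires ((not (2*q >= -11)) -> (forall q_1. 2*q + (3/2)*q_1 >= -2)) and (2*q >= -11 -> (7/2)*q >= -2).
Before the if: ((lim >= q + 17 or q >= 0) -> (((lim > 1 or 3*q > 17) -> (((not (7*q >= 25)) -> (forall q_1. 12*q + (3/2)*q_1 >= 70)) and (7*q >= 25 -> (27/2)*q >= 70))) and ((not (lim > 1 or 3*q > 17)) -> (((not (lim + q >= 0)) -> (forall q_1. 2*lim + (3/2)*q_1 >= 14)) and (lim + q >= 0 -> 2*lim + (3/2)*q >= 37/2))))) and ((not (lim >= q + 17 or q >= 0)) -> (((not (2*q >= -11)) -> (forall q_1. 2*q + (3/2)*q_1 >= -2)) and (2*q >= -11 -> (7/2)*q >= -2)))
Answer: WP = ((lim >= q + 17 or q >= 0) -> (((lim > 1 or 3*q > 17) -> (((not (7*q >= 25)) -> (forall q_1. 12*q + (3/2)*q_1 >= 70)) and (7*q >= 25 -> (27/2)*q >= 70))) and ((not (lim > 1 or 3*q > 17)) -> (((not (lim + q >= 0)) -> (forall q_1. 2*lim + (3/2)*q_1 >= 14)) and (lim + q >= 0 -> 2*lim + (3/2)*q >= 37/2))))) and ((not (lim >= q + 17 or q >= 0)) -> (((not (2*q >= -11)) -> (forall q_1. 2*q + (3/2)*q_1 >= -2)) and (2*q >= -11 -> (7/2)*q >= -2)))


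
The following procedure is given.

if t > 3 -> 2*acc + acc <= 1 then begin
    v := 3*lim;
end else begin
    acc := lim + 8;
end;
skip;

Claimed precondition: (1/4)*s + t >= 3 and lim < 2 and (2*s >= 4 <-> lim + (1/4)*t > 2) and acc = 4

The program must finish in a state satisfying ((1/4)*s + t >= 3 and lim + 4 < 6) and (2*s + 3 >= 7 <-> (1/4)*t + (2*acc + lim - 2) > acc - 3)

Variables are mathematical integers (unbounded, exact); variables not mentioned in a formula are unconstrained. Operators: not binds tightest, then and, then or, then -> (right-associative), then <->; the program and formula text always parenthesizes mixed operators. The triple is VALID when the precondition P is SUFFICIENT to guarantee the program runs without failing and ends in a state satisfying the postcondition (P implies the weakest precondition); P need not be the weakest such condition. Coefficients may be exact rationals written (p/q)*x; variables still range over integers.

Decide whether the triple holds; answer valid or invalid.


Working backward. After the program, the postcondition ((1/4)*s + t >= 3 and lim + 4 < 6) and (2*s + 3 >= 7 <-> (1/4)*t + (2*acc + lim - 2) > acc - 3) must hold; in canonical form it is (1/4)*s + t >= 3 and lim < 2 and (2*s >= 4 <-> acc + lim + (1/4)*t > -1).
Before skip: (1/4)*s + t >= 3 and lim < 2 and (2*s >= 4 <-> acc + lim + (1/4)*t > -1)
Then branch requires (1/4)*s + t >= 3 and lim < 2 and (2*s >= 4 <-> acc + lim + (1/4)*t > -1); else branch requires (1/4)*s + t >= 3 and lim < 2 and (2*s >= 4 <-> 2*lim + (1/4)*t > -9).
Before the if: ((t > 3 -> 3*acc <= 1) -> ((1/4)*s + t >= 3 and lim < 2 and (2*s >= 4 <-> acc + lim + (1/4)*t > -1))) and ((not (t > 3 -> 3*acc <= 1)) -> ((1/4)*s + t >= 3 and lim < 2 and (2*s >= 4 <-> 2*lim + (1/4)*t > -9)))
The weakest precondition is ((t > 3 -> 3*acc <= 1) -> ((1/4)*s + t >= 3 and lim < 2 and (2*s >= 4 <-> acc + lim + (1/4)*t > -1))) and ((not (t > 3 -> 3*acc <= 1)) -> ((1/4)*s + t >= 3 and lim < 2 and (2*s >= 4 <-> 2*lim + (1/4)*t > -9))).
Check whether (1/4)*s + t >= 3 and lim < 2 and (2*s >= 4 <-> lim + (1/4)*t > 2) and acc = 4 implies it.
Countermodel: at the initial state acc = 4, lim = -12, s = 2, t = 60, the precondition holds but the weakest precondition fails.
Answer: invalid


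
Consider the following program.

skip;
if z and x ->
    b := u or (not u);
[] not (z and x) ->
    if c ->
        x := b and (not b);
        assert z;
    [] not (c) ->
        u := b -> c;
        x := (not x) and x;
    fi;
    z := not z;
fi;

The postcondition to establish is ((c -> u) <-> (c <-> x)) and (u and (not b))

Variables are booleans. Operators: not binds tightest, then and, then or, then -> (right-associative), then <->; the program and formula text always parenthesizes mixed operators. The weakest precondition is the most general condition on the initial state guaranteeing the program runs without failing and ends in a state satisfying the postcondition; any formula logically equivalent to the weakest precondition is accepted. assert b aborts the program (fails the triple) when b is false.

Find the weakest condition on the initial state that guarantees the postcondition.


Working backward. After the program, the postcondition ((c -> u) <-> (c <-> x)) and (u and (not b)) must hold; in canonical form it is ((c -> u) <-> (c <-> x)) and u and (not b).
Then branch requires false; else branch requires (c -> (z and ((c -> u) <-> (not c)) and u and (not b))) and ((not c) -> (((c -> (b -> c)) <-> (not c)) and (b -> c) and (not b))).
Before the if: (not (z and x)) and ((not (z and x)) -> ((c -> (z and ((c -> u) <-> (not c)) and u and (not b))) and ((not c) -> (((c -> (b -> c)) <-> (not c)) and (b -> c) and (not b)))))
Before skip: (not (z and x)) and ((not (z and x)) -> ((c -> (z and ((c -> u) <-> (not c)) and u and (not b))) and ((not c) -> (((c -> (b -> c)) <-> (not c)) and (b -> c) and (not b)))))
Answer: WP = (not (z and x)) and ((not (z and x)) -> ((c -> (z and ((c -> u) <-> (not c)) and u and (not b))) and ((not c) -> (((c -> (b -> c)) <-> (not c)) and (b -> c) and (not b)))))


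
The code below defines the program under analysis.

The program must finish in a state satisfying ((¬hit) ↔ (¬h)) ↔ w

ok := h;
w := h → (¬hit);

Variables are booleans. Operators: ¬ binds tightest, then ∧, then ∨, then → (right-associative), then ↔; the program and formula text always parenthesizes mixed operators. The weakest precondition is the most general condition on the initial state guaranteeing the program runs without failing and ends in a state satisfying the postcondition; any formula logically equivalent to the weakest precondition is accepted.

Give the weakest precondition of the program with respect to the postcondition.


Working backward. After the program, ((¬hit) ↔ (¬h)) ↔ w must hold.
Before w := h → (¬hit): ((¬hit) ↔ (¬h)) ↔ (h → (¬hit))
Before ok := h: ((¬hit) ↔ (¬h)) ↔ (h → (¬hit))
Answer: WP = ((¬hit) ↔ (¬h)) ↔ (h → (¬hit))


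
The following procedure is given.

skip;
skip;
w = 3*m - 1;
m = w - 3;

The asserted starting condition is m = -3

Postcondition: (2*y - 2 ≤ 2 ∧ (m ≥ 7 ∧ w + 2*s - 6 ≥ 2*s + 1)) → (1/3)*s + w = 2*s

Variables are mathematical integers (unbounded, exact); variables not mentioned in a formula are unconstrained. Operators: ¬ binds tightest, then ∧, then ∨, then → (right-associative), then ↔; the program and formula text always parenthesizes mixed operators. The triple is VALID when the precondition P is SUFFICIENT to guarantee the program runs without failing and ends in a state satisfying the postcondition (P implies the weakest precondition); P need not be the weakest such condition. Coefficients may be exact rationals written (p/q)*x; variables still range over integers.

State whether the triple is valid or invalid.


Working backward. After the program, the postcondition (2*y - 2 ≤ 2 ∧ (m ≥ 7 ∧ w + 2*s - 6 ≥ 2*s + 1)) → (1/3)*s + w = 2*s must hold; in canonical form it is (2*y ≤ 4 ∧ m ≥ 7 ∧ w ≥ 7) → w = (5/3)*s.
Before m := w - 3: (2*y ≤ 4 ∧ w ≥ 10 ∧ w ≥ 7) → w = (5/3)*s
Before w := 3*m - 1: (2*y ≤ 4 ∧ 3*m ≥ 11 ∧ 3*m ≥ 8) → 3*m = (5/3)*s + 1
Before skip: (2*y ≤ 4 ∧ 3*m ≥ 11 ∧ 3*m ≥ 8) → 3*m = (5/3)*s + 1
Before skip: (2*y ≤ 4 ∧ 3*m ≥ 11 ∧ 3*m ≥ 8) → 3*m = (5/3)*s + 1
The weakest precondition is (2*y ≤ 4 ∧ 3*m ≥ 11 ∧ 3*m ≥ 8) → 3*m = (5/3)*s + 1.
Check whether m = -3 implies it.
Every state satisfying the precondition satisfies the weakest precondition: the implication holds.
Answer: valid


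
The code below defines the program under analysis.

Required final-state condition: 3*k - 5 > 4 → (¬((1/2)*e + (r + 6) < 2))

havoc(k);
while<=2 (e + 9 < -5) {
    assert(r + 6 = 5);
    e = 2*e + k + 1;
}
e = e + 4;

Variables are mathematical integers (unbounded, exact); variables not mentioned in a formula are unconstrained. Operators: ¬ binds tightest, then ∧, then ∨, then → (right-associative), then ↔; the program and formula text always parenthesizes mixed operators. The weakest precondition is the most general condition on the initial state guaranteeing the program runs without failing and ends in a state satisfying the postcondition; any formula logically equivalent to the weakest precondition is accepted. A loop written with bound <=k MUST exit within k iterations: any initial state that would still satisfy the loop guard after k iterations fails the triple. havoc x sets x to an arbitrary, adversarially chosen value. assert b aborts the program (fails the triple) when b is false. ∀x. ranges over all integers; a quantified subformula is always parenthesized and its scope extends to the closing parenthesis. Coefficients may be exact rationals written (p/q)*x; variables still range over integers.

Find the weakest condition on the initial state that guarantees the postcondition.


Working backward. After the program, the postcondition 3*k - 5 > 4 → (¬((1/2)*e + (r + 6) < 2)) must hold; in canonical form it is 3*k > 9 → (¬((1/2)*e + r < -4)).
Before e := e + 4: 3*k > 9 → (¬((1/2)*e + r < -6))
Before the loop (bound <=2), unroll the exhaustion recursion (WP_0 = exit-now case; WP_j = one more guarded iteration, up to j = 2):
  WP_0: (¬(e < -14)) ∧ (3*k > 9 → (¬((1/2)*e + r < -6)))
  WP_1: (e < -14 → (r = -1 ∧ (¬(2*e + k < -15)) ∧ (3*k > 9 → (¬(e + (1/2)*k + r < -13/2))))) ∧ ((¬(e < -14)) → (3*k > 9 → (¬((1/2)*e + r < -6))))
  WP_2: (e < -14 → (r = -1 ∧ (2*e + k < -15 → (r = -1 ∧ (¬(4*e + 3*k < -17)) ∧ (3*k > 9 → (¬(2*e + (3/2)*k + r < -15/2))))) ∧ ((¬(2*e + k < -15)) → (3*k > 9 → (¬(e + (1/2)*k + r < -13/2)))))) ∧ ((¬(e < -14)) → (3*k > 9 → (¬((1/2)*e + r < -6))))
So before the loop: (e < -14 → (r = -1 ∧ (2*e + k < -15 → (r = -1 ∧ (¬(4*e + 3*k < -17)) ∧ (3*k > 9 → (¬(2*e + (3/2)*k + r < -15/2))))) ∧ ((¬(2*e + k < -15)) → (3*k > 9 → (¬(e + (1/2)*k + r < -13/2)))))) ∧ ((¬(e < -14)) → (3*k > 9 → (¬((1/2)*e + r < -6))))
Before havoc k: ∀k_1. ((e < -14 → (r = -1 ∧ (2*e + k_1 < -15 → (r = -1 ∧ (¬(4*e + 3*k_1 < -17)) ∧ (3*k_1 > 9 → (¬(2*e + (3/2)*k_1 + r < -15/2))))) ∧ ((¬(2*e + k_1 < -15)) → (3*k_1 > 9 → (¬(e + (1/2)*k_1 + r < -13/2)))))) ∧ ((¬(e < -14)) → (3*k_1 > 9 → (¬((1/2)*e + r < -6)))))
Answer: WP = ∀k_1. ((e < -14 → (r = -1 ∧ (2*e + k_1 < -15 → (r = -1 ∧ (¬(4*e + 3*k_1 < -17)) ∧ (3*k_1 > 9 → (¬(2*e + (3/2)*k_1 + r < -15/2))))) ∧ ((¬(2*e + k_1 < -15)) → (3*k_1 > 9 → (¬(e + (1/2)*k_1 + r < -13/2)))))) ∧ ((¬(e < -14)) → (3*k_1 > 9 → (¬((1/2)*e + r < -6)))))


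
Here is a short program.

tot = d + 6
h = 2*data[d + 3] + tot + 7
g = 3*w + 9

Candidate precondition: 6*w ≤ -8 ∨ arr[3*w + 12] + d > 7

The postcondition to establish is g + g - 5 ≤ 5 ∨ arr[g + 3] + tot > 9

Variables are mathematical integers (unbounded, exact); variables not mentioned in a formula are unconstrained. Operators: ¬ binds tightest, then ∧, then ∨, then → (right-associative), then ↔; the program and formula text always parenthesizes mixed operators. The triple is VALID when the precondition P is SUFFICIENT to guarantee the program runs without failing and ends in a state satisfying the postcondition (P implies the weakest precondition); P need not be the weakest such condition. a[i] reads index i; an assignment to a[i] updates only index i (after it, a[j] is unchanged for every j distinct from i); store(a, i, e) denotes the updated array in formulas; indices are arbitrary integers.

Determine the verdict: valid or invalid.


Working backward. After the program, the postcondition g + g - 5 ≤ 5 ∨ arr[g + 3] + tot > 9 must hold; in canonical form it is 2*g ≤ 10 ∨ arr[g + 3] + tot > 9.
Before g := 3*w + 9: 6*w ≤ -8 ∨ arr[3*w + 12] + tot > 9
Before h := 2*data[d + 3] + tot + 7: 6*w ≤ -8 ∨ arr[3*w + 12] + tot > 9
Before tot := d + 6: 6*w ≤ -8 ∨ arr[3*w + 12] + d > 3
The weakest precondition is 6*w ≤ -8 ∨ arr[3*w + 12] + d > 3.
Check whether 6*w ≤ -8 ∨ arr[3*w + 12] + d > 7 implies it.
Every state satisfying the precondition satisfies the weakest precondition: the implication holds.
Answer: valid


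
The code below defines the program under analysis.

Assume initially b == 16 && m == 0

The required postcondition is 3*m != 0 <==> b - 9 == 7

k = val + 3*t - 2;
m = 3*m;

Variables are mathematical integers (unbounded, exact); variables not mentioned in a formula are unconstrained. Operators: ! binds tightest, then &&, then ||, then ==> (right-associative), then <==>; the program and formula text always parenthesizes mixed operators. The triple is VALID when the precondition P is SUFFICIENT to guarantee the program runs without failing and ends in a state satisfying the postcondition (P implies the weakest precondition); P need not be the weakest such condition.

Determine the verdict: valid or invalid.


Working backward. After the program, the postcondition 3*m != 0 <==> b - 9 == 7 must hold; in canonical form it is 3*m != 0 <==> b == 16.
Before m := 3*m: 9*m != 0 <==> b == 16
Before k := val + 3*t - 2: 9*m != 0 <==> b == 16
The weakest precondition is 9*m != 0 <==> b == 16.
Check whether b == 16 && m == 0 implies it.
Countermodel: at the initial state b = 16, m = 0, the precondition holds but the weakest precondition fails.
Answer: invalid


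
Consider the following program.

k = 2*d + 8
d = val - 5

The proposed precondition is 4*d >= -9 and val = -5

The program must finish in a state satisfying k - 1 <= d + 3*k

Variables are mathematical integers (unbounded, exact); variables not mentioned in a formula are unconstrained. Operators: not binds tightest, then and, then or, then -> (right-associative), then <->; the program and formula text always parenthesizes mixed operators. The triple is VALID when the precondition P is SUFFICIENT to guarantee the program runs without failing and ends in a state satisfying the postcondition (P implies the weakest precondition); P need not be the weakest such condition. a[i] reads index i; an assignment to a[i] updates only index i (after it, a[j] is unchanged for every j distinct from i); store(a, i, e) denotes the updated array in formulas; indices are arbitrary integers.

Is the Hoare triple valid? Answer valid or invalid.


Working backward. After the program, the postcondition k - 1 <= d + 3*k must hold; in canonical form it is d + 2*k >= -1.
Before d := val - 5: 2*k + val >= 4
Before k := 2*d + 8: 4*d + val >= -12
The weakest precondition is 4*d + val >= -12.
Check whether 4*d >= -9 and val = -5 implies it.
Countermodel: at the initial state d = -2, val = -5, the precondition holds but the weakest precondition fails.
Answer: invalid


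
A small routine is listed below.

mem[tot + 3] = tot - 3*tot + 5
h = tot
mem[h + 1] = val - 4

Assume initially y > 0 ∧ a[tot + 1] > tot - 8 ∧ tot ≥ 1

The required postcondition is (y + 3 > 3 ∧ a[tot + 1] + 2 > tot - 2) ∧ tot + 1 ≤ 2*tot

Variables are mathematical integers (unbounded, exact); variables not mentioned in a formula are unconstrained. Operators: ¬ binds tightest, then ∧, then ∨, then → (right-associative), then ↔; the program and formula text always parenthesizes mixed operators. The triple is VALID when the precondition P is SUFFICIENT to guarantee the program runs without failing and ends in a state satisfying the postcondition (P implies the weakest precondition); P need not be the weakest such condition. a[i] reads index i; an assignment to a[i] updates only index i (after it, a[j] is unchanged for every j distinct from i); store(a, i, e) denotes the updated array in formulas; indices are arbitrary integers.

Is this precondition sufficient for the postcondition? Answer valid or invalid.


Working backward. After the program, the postcondition (y + 3 > 3 ∧ a[tot + 1] + 2 > tot - 2) ∧ tot + 1 ≤ 2*tot must hold; in canonical form it is y > 0 ∧ a[tot + 1] > tot - 4 ∧ tot ≥ 1.
Before mem[h + 1] := val - 4: y > 0 ∧ a[tot + 1] > tot - 4 ∧ tot ≥ 1
Before h := tot: y > 0 ∧ a[tot + 1] > tot - 4 ∧ tot ≥ 1
Before mem[tot + 3] := tot - 3*tot + 5: y > 0 ∧ a[tot + 1] > tot - 4 ∧ tot ≥ 1
The weakest precondition is y > 0 ∧ a[tot + 1] > tot - 4 ∧ tot ≥ 1.
Check whether y > 0 ∧ a[tot + 1] > tot - 8 ∧ tot ≥ 1 implies it.
Countermodel: at the initial state a = {[2] = -3, elsewhere -3}, tot = 1, y = 1, the precondition holds but the weakest precondition fails.
Answer: invalid


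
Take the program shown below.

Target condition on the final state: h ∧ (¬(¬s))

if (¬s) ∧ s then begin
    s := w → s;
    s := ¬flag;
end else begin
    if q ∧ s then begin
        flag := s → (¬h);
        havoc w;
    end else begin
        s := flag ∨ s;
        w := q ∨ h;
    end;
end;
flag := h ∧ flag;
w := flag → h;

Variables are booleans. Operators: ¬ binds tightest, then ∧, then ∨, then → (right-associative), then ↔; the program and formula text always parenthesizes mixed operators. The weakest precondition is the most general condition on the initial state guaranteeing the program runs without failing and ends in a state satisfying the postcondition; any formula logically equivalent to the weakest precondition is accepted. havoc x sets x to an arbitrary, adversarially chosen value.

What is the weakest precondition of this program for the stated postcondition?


Working backward. After the program, the postcondition h ∧ (¬(¬s)) must hold; in canonical form it is h ∧ s.
Before w := flag → h: h ∧ s
Before flag := h ∧ flag: h ∧ s
Then branch requires h ∧ (¬flag); else branch requires ((q ∧ s) → (h ∧ s)) ∧ ((¬(q ∧ s)) → (h ∧ (flag ∨ s))).
Before the if: ((q ∧ s) → (h ∧ s)) ∧ ((¬(q ∧ s)) → (h ∧ (flag ∨ s)))
Answer: WP = ((q ∧ s) → (h ∧ s)) ∧ ((¬(q ∧ s)) → (h ∧ (flag ∨ s)))


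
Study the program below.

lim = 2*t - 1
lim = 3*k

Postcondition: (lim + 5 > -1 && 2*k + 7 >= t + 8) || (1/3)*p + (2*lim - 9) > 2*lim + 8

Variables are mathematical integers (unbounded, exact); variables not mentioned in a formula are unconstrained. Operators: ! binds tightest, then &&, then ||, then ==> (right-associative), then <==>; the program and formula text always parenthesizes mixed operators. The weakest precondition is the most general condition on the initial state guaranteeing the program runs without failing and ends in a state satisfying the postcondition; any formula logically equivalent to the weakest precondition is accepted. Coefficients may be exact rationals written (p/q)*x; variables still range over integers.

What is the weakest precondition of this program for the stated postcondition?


Working backward. After the program, the postcondition (lim + 5 > -1 && 2*k + 7 >= t + 8) || (1/3)*p + (2*lim - 9) > 2*lim + 8 must hold; in canonical form it is (lim > -6 && 2*k >= t + 1) || (1/3)*p > 17.
Before lim := 3*k: (3*k > -6 && 2*k >= t + 1) || (1/3)*p > 17
Before lim := 2*t - 1: (3*k > -6 && 2*k >= t + 1) || (1/3)*p > 17
Answer: WP = (3*k > -6 && 2*k >= t + 1) || (1/3)*p > 17


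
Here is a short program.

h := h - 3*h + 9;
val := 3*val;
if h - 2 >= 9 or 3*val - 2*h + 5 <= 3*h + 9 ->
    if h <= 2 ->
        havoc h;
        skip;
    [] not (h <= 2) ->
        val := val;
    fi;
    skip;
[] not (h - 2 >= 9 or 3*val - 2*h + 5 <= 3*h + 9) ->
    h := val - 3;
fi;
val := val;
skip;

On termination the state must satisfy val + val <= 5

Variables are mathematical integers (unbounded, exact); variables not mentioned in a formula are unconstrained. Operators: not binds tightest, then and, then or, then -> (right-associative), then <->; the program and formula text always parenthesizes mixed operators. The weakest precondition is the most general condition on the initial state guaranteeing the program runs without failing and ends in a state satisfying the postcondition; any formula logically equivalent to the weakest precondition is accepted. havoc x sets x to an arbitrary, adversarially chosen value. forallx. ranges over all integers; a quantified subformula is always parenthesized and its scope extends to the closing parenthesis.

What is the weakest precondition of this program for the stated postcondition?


Working backward. After the program, the postcondition val + val <= 5 must hold; in canonical form it is 2*val <= 5.
Before skip: 2*val <= 5
Before val := val: 2*val <= 5
Then branch requires (h <= 2 -> 2*val <= 5) and ((not (h <= 2)) -> 2*val <= 5); else branch requires 2*val <= 5.
Before the if: ((h >= 11 or 3*val <= 5*h + 4) -> ((h <= 2 -> 2*val <= 5) and ((not (h <= 2)) -> 2*val <= 5))) and ((not (h >= 11 or 3*val <= 5*h + 4)) -> 2*val <= 5)
Before val := 3*val: ((h >= 11 or 9*val <= 5*h + 4) -> ((h <= 2 -> 6*val <= 5) and ((not (h <= 2)) -> 6*val <= 5))) and ((not (h >= 11 or 9*val <= 5*h + 4)) -> 6*val <= 5)
Before h := h - 3*h + 9: ((2*h <= -2 or 10*h + 9*val <= 49) -> ((2*h >= 7 -> 6*val <= 5) and ((not (2*h >= 7)) -> 6*val <= 5))) and ((not (2*h <= -2 or 10*h + 9*val <= 49)) -> 6*val <= 5)
Answer: WP = ((2*h <= -2 or 10*h + 9*val <= 49) -> ((2*h >= 7 -> 6*val <= 5) and ((not (2*h >= 7)) -> 6*val <= 5))) and ((not (2*h <= -2 or 10*h + 9*val <= 49)) -> 6*val <= 5)


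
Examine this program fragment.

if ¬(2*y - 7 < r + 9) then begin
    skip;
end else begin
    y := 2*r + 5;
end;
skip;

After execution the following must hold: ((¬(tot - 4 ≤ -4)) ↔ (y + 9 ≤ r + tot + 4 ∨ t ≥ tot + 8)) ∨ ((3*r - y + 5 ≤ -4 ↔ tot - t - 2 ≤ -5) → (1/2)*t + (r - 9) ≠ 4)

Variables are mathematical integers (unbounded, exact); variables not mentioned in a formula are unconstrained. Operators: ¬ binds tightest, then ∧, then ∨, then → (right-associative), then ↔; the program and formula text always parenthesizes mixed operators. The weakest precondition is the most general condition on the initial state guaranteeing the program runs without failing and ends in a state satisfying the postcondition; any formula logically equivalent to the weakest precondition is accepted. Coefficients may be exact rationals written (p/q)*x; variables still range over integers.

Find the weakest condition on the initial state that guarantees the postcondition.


Working backward. After the program, the postcondition ((¬(tot - 4 ≤ -4)) ↔ (y + 9 ≤ r + tot + 4 ∨ t ≥ tot + 8)) ∨ ((3*r - y + 5 ≤ -4 ↔ tot - t - 2 ≤ -5) → (1/2)*t + (r - 9) ≠ 4) must hold; in canonical form it is ((¬(tot ≤ 0)) ↔ (y ≤ r + tot - 5 ∨ t ≥ tot + 8)) ∨ ((3*r ≤ y - 9 ↔ tot ≤ t - 3) → r + (1/2)*t ≠ 13).
Before skip: ((¬(tot ≤ 0)) ↔ (y ≤ r + tot - 5 ∨ t ≥ tot + 8)) ∨ ((3*r ≤ y - 9 ↔ tot ≤ t - 3) → r + (1/2)*t ≠ 13)
Then branch requires ((¬(tot ≤ 0)) ↔ (y ≤ r + tot - 5 ∨ t ≥ tot + 8)) ∨ ((3*r ≤ y - 9 ↔ tot ≤ t - 3) → r + (1/2)*t ≠ 13); else branch requires ((¬(tot ≤ 0)) ↔ (r ≤ tot - 10 ∨ t ≥ tot + 8)) ∨ ((r ≤ -4 ↔ tot ≤ t - 3) → r + (1/2)*t ≠ 13).
Before the if: ((¬(2*y < r + 16)) → (((¬(tot ≤ 0)) ↔ (y ≤ r + tot - 5 ∨ t ≥ tot + 8)) ∨ ((3*r ≤ y - 9 ↔ tot ≤ t - 3) → r + (1/2)*t ≠ 13))) ∧ (2*y < r + 16 → (((¬(tot ≤ 0)) ↔ (r ≤ tot - 10 ∨ t ≥ tot + 8)) ∨ ((r ≤ -4 ↔ tot ≤ t - 3) → r + (1/2)*t ≠ 13)))
Answer: WP = ((¬(2*y < r + 16)) → (((¬(tot ≤ 0)) ↔ (y ≤ r + tot - 5 ∨ t ≥ tot + 8)) ∨ ((3*r ≤ y - 9 ↔ tot ≤ t - 3) → r + (1/2)*t ≠ 13))) ∧ (2*y < r + 16 → (((¬(tot ≤ 0)) ↔ (r ≤ tot - 10 ∨ t ≥ tot + 8)) ∨ ((r ≤ -4 ↔ tot ≤ t - 3) → r + (1/2)*t ≠ 13)))


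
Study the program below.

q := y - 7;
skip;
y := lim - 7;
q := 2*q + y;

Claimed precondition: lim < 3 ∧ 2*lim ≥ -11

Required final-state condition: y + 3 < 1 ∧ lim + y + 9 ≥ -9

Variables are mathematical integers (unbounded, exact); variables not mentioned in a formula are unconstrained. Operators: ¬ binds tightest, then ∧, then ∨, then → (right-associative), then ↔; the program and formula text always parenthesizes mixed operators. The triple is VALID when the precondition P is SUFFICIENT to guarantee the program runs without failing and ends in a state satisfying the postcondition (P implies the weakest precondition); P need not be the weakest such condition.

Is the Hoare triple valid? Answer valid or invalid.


Working backward. After the program, the postcondition y + 3 < 1 ∧ lim + y + 9 ≥ -9 must hold; in canonical form it is y < -2 ∧ lim + y ≥ -18.
Before q := 2*q + y: y < -2 ∧ lim + y ≥ -18
Before y := lim - 7: lim < 5 ∧ 2*lim ≥ -11
Before skip: lim < 5 ∧ 2*lim ≥ -11
Before q := y - 7: lim < 5 ∧ 2*lim ≥ -11
The weakest precondition is lim < 5 ∧ 2*lim ≥ -11.
Check whether lim < 3 ∧ 2*lim ≥ -11 implies it.
Every state satisfying the precondition satisfies the weakest precondition: the implication holds.
Answer: valid


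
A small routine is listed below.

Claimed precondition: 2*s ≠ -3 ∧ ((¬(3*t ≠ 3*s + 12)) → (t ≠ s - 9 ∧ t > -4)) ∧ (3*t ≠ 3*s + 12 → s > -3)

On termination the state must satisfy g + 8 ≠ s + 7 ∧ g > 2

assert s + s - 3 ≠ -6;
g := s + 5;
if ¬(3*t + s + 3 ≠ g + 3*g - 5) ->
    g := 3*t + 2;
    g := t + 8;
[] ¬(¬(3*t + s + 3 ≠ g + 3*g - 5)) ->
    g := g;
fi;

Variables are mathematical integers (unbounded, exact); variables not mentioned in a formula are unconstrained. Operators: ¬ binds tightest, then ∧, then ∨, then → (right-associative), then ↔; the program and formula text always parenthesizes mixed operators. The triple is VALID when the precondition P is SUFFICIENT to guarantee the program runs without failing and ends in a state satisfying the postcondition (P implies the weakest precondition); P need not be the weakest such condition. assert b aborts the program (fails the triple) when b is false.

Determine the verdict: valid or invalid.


Working backward. After the program, the postcondition g + 8 ≠ s + 7 ∧ g > 2 must hold; in canonical form it is g ≠ s - 1 ∧ g > 2.
Then branch requires t ≠ s - 9 ∧ t > -6; else branch requires g ≠ s - 1 ∧ g > 2.
Before the if: ((¬(s + 3*t ≠ 4*g - 8)) → (t ≠ s - 9 ∧ t > -6)) ∧ (s + 3*t ≠ 4*g - 8 → (g ≠ s - 1 ∧ g > 2))
Before g := s + 5: ((¬(3*t ≠ 3*s + 12)) → (t ≠ s - 9 ∧ t > -6)) ∧ (3*t ≠ 3*s + 12 → s > -3)
Before assert s + s - 3 ≠ -6: 2*s ≠ -3 ∧ ((¬(3*t ≠ 3*s + 12)) → (t ≠ s - 9 ∧ t > -6)) ∧ (3*t ≠ 3*s + 12 → s > -3)
The weakest precondition is 2*s ≠ -3 ∧ ((¬(3*t ≠ 3*s + 12)) → (t ≠ s - 9 ∧ t > -6)) ∧ (3*t ≠ 3*s + 12 → s > -3).
Check whether 2*s ≠ -3 ∧ ((¬(3*t ≠ 3*s + 12)) → (t ≠ s - 9 ∧ t > -4)) ∧ (3*t ≠ 3*s + 12 → s > -3) implies it.
Every state satisfying the precondition satisfies the weakest precondition: the implication holds.
Answer: valid


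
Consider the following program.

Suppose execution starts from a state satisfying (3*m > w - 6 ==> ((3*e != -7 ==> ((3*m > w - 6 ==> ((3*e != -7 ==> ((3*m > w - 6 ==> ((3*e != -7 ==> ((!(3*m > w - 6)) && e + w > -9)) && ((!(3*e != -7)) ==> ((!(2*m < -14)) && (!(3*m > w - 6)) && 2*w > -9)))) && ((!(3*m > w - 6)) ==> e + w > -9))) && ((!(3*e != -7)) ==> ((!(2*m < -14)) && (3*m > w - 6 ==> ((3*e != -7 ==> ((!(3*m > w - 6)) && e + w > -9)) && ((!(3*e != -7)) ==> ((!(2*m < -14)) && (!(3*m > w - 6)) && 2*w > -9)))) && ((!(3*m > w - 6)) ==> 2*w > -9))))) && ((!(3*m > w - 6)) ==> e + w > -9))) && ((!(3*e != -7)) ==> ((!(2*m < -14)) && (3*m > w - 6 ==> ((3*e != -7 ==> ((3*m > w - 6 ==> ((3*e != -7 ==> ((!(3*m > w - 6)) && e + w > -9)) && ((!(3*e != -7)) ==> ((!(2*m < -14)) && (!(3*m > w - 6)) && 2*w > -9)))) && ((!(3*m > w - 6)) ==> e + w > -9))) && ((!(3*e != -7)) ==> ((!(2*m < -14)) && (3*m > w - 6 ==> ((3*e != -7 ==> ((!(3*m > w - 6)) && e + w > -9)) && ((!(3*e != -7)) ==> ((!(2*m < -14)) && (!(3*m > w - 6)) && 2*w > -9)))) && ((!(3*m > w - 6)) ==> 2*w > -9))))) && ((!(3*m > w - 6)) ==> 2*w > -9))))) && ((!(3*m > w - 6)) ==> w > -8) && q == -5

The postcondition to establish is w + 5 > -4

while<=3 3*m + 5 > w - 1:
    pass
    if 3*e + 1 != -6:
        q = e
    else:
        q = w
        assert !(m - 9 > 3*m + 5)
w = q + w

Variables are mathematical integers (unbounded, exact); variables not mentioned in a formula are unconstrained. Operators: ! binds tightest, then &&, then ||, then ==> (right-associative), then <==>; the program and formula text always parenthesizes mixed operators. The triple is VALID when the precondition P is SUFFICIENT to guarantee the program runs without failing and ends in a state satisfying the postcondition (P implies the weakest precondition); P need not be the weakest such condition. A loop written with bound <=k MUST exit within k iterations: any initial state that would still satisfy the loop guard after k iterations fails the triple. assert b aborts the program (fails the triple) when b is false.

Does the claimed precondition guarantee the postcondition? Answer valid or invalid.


Working backward. After the program, the postcondition w + 5 > -4 must hold; in canonical form it is w > -9.
Before w := q + w: q + w > -9
Before the loop (bound <=3), unroll the exhaustion recursion (WP_0 = exit-now case; WP_j = one more guarded iteration, up to j = 3):
  WP_0: (!(3*m > w - 6)) && q + w > -9
  WP_1: (3*m > w - 6 ==> ((3*e != -7 ==> ((!(3*m > w - 6)) && e + w > -9)) && ((!(3*e != -7)) ==> ((!(2*m < -14)) && (!(3*m > w - 6)) && 2*w > -9)))) && ((!(3*m > w - 6)) ==> q + w > -9)
  WP_2: (3*m > w - 6 ==> ((3*e != -7 ==> ((3*m > w - 6 ==> ((3*e != -7 ==> ((!(3*m > w - 6)) && e + w > -9)) && ((!(3*e != -7)) ==> ((!(2*m < -14)) && (!(3*m > w - 6)) && 2*w > -9)))) && ((!(3*m > w - 6)) ==> e + w > -9))) && ((!(3*e != -7)) ==> ((!(2*m < -14)) && (3*m > w - 6 ==> ((3*e != -7 ==> ((!(3*m > w - 6)) && e + w > -9)) && ((!(3*e != -7)) ==> ((!(2*m < -14)) && (!(3*m > w - 6)) && 2*w > -9)))) && ((!(3*m > w - 6)) ==> 2*w > -9))))) && ((!(3*m > w - 6)) ==> q + w > -9)
  WP_3: (3*m > w - 6 ==> ((3*e != -7 ==> ((3*m > w - 6 ==> ((3*e != -7 ==> ((3*m > w - 6 ==> ((3*e != -7 ==> ((!(3*m > w - 6)) && e + w > -9)) && ((!(3*e != -7)) ==> ((!(2*m < -14)) && (!(3*m > w - 6)) && 2*w > -9)))) && ((!(3*m > w - 6)) ==> e + w > -9))) && ((!(3*e != -7)) ==> ((!(2*m < -14)) && (3*m > w - 6 ==> ((3*e != -7 ==> ((!(3*m > w - 6)) && e + w > -9)) && ((!(3*e != -7)) ==> ((!(2*m < -14)) && (!(3*m > w - 6)) && 2*w > -9)))) && ((!(3*m > w - 6)) ==> 2*w > -9))))) && ((!(3*m > w - 6)) ==> e + w > -9))) && ((!(3*e != -7)) ==> ((!(2*m < -14)) && (3*m > w - 6 ==> ((3*e != -7 ==> ((3*m > w - 6 ==> ((3*e != -7 ==> ((!(3*m > w - 6)) && e + w > -9)) && ((!(3*e != -7)) ==> ((!(2*m < -14)) && (!(3*m > w - 6)) && 2*w > -9)))) && ((!(3*m > w - 6)) ==> e + w > -9))) && ((!(3*e != -7)) ==> ((!(2*m < -14)) && (3*m > w - 6 ==> ((3*e != -7 ==> ((!(3*m > w - 6)) && e + w > -9)) && ((!(3*e != -7)) ==> ((!(2*m < -14)) && (!(3*m > w - 6)) && 2*w > -9)))) && ((!(3*m > w - 6)) ==> 2*w > -9))))) && ((!(3*m > w - 6)) ==> 2*w > -9))))) && ((!(3*m > w - 6)) ==> q + w > -9)
So before the loop: (3*m > w - 6 ==> ((3*e != -7 ==> ((3*m > w - 6 ==> ((3*e != -7 ==> ((3*m > w - 6 ==> ((3*e != -7 ==> ((!(3*m > w - 6)) && e + w > -9)) && ((!(3*e != -7)) ==> ((!(2*m < -14)) && (!(3*m > w - 6)) && 2*w > -9)))) && ((!(3*m > w - 6)) ==> e + w > -9))) && ((!(3*e != -7)) ==> ((!(2*m < -14)) && (3*m > w - 6 ==> ((3*e != -7 ==> ((!(3*m > w - 6)) && e + w > -9)) && ((!(3*e != -7)) ==> ((!(2*m < -14)) && (!(3*m > w - 6)) && 2*w > -9)))) && ((!(3*m > w - 6)) ==> 2*w > -9))))) && ((!(3*m > w - 6)) ==> e + w > -9))) && ((!(3*e != -7)) ==> ((!(2*m < -14)) && (3*m > w - 6 ==> ((3*e != -7 ==> ((3*m > w - 6 ==> ((3*e != -7 ==> ((!(3*m > w - 6)) && e + w > -9)) && ((!(3*e != -7)) ==> ((!(2*m < -14)) && (!(3*m > w - 6)) && 2*w > -9)))) && ((!(3*m > w - 6)) ==> e + w > -9))) && ((!(3*e != -7)) ==> ((!(2*m < -14)) && (3*m > w - 6 ==> ((3*e != -7 ==> ((!(3*m > w - 6)) && e + w > -9)) && ((!(3*e != -7)) ==> ((!(2*m < -14)) && (!(3*m > w - 6)) && 2*w > -9)))) && ((!(3*m > w - 6)) ==> 2*w > -9))))) && ((!(3*m > w - 6)) ==> 2*w > -9))))) && ((!(3*m > w - 6)) ==> q + w > -9)
The weakest precondition is (3*m > w - 6 ==> ((3*e != -7 ==> ((3*m > w - 6 ==> ((3*e != -7 ==> ((3*m > w - 6 ==> ((3*e != -7 ==> ((!(3*m > w - 6)) && e + w > -9)) && ((!(3*e != -7)) ==> ((!(2*m < -14)) && (!(3*m > w - 6)) && 2*w > -9)))) && ((!(3*m > w - 6)) ==> e + w > -9))) && ((!(3*e != -7)) ==> ((!(2*m < -14)) && (3*m > w - 6 ==> ((3*e != -7 ==> ((!(3*m > w - 6)) && e + w > -9)) && ((!(3*e != -7)) ==> ((!(2*m < -14)) && (!(3*m > w - 6)) && 2*w > -9)))) && ((!(3*m > w - 6)) ==> 2*w > -9))))) && ((!(3*m > w - 6)) ==> e + w > -9))) && ((!(3*e != -7)) ==> ((!(2*m < -14)) && (3*m > w - 6 ==> ((3*e != -7 ==> ((3*m > w - 6 ==> ((3*e != -7 ==> ((!(3*m > w - 6)) && e + w > -9)) && ((!(3*e != -7)) ==> ((!(2*m < -14)) && (!(3*m > w - 6)) && 2*w > -9)))) && ((!(3*m > w - 6)) ==> e + w > -9))) && ((!(3*e != -7)) ==> ((!(2*m < -14)) && (3*m > w - 6 ==> ((3*e != -7 ==> ((!(3*m > w - 6)) && e + w > -9)) && ((!(3*e != -7)) ==> ((!(2*m < -14)) && (!(3*m > w - 6)) && 2*w > -9)))) && ((!(3*m > w - 6)) ==> 2*w > -9))))) && ((!(3*m > w - 6)) ==> 2*w > -9))))) && ((!(3*m > w - 6)) ==> q + w > -9).
Check whether (3*m > w - 6 ==> ((3*e != -7 ==> ((3*m > w - 6 ==> ((3*e != -7 ==> ((3*m > w - 6 ==> ((3*e != -7 ==> ((!(3*m > w - 6)) && e + w > -9)) && ((!(3*e != -7)) ==> ((!(2*m < -14)) && (!(3*m > w - 6)) && 2*w > -9)))) && ((!(3*m > w - 6)) ==> e + w > -9))) && ((!(3*e != -7)) ==> ((!(2*m < -14)) && (3*m > w - 6 ==> ((3*e != -7 ==> ((!(3*m > w - 6)) && e + w > -9)) && ((!(3*e != -7)) ==> ((!(2*m < -14)) && (!(3*m > w - 6)) && 2*w > -9)))) && ((!(3*m > w - 6)) ==> 2*w > -9))))) && ((!(3*m > w - 6)) ==> e + w > -9))) && ((!(3*e != -7)) ==> ((!(2*m < -14)) && (3*m > w - 6 ==> ((3*e != -7 ==> ((3*m > w - 6 ==> ((3*e != -7 ==> ((!(3*m > w - 6)) && e + w > -9)) && ((!(3*e != -7)) ==> ((!(2*m < -14)) && (!(3*m > w - 6)) && 2*w > -9)))) && ((!(3*m > w - 6)) ==> e + w > -9))) && ((!(3*e != -7)) ==> ((!(2*m < -14)) && (3*m > w - 6 ==> ((3*e != -7 ==> ((!(3*m > w - 6)) && e + w > -9)) && ((!(3*e != -7)) ==> ((!(2*m < -14)) && (!(3*m > w - 6)) && 2*w > -9)))) && ((!(3*m > w - 6)) ==> 2*w > -9))))) && ((!(3*m > w - 6)) ==> 2*w > -9))))) && ((!(3*m > w - 6)) ==> w > -8) && q == -5 implies it.
Countermodel: at the initial state e = 0, m = -4, q = -5, w = -6, the precondition holds but the weakest precondition fails.
Answer: invalid
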